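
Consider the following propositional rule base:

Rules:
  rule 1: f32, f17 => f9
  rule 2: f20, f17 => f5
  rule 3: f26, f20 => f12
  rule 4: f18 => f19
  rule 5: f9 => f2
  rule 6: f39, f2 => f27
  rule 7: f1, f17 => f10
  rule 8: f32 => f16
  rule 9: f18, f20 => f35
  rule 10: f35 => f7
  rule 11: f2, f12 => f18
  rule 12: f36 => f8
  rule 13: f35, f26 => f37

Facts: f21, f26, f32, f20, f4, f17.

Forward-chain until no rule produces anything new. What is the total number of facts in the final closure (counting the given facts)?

16

Round 1: rule 1 [f32, f17 => f9]; rule 2 [f20, f17 => f5]; rule 3 [f26, f20 => f12]; rule 8 [f32 => f16]. Adds f9, f5, f12, f16.
Round 2: rule 5 [f9 => f2]. Adds f2.
Round 3: rule 11 [f2, f12 => f18]. Adds f18.
Round 4: rule 4 [f18 => f19]; rule 9 [f18, f20 => f35]. Adds f19, f35.
Round 5: rule 10 [f35 => f7]; rule 13 [f35, f26 => f37]. Adds f7, f37.
Closure: {f12, f16, f17, f18, f19, f2, f20, f21, f26, f32, f35, f37, f4, f5, f7, f9} — 16 facts.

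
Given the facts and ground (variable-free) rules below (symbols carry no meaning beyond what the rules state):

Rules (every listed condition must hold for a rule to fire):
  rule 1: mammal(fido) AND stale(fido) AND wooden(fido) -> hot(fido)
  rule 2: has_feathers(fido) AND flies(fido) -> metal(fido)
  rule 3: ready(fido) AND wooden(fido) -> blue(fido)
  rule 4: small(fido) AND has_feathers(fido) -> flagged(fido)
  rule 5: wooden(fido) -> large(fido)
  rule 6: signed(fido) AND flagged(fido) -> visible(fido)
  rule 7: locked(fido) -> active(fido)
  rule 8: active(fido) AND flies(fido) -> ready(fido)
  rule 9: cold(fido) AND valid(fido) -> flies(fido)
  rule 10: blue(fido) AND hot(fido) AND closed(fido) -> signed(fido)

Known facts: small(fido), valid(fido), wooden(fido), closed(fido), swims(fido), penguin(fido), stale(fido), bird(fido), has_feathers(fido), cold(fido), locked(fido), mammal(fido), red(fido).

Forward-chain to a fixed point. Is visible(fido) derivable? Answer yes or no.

yes

Round 1: rule 1 [mammal(fido) AND stale(fido) AND wooden(fido) -> hot(fido)]; rule 4 [small(fido) AND has_feathers(fido) -> flagged(fido)]; rule 5 [wooden(fido) -> large(fido)]; rule 7 [locked(fido) -> active(fido)]; rule 9 [cold(fido) AND valid(fido) -> flies(fido)]. Adds hot(fido), flagged(fido), large(fido), active(fido), flies(fido).
Round 2: rule 2 [has_feathers(fido) AND flies(fido) -> metal(fido)]; rule 8 [active(fido) AND flies(fido) -> ready(fido)]. Adds metal(fido), ready(fido).
Round 3: rule 3 [ready(fido) AND wooden(fido) -> blue(fido)]. Adds blue(fido).
Round 4: rule 10 [blue(fido) AND hot(fido) AND closed(fido) -> signed(fido)]. Adds signed(fido).
Round 5: rule 6 [signed(fido) AND flagged(fido) -> visible(fido)]. Adds visible(fido).
visible(fido) appears in round 5, so it is derivable.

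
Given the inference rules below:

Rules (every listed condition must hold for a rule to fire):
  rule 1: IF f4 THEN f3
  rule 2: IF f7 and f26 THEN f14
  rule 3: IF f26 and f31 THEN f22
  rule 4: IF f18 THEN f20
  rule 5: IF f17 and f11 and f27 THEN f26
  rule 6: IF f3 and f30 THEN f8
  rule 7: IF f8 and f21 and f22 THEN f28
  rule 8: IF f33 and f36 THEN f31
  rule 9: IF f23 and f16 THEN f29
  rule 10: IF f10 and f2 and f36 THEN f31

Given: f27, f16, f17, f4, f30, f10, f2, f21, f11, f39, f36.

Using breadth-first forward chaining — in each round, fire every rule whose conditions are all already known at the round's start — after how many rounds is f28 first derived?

Round 1 fires rule 1, rule 5, rule 10, giving f3, f26, f31.
Round 2 fires rule 3, rule 6, giving f22, f8.
Round 3 fires rule 7, giving f28.
f28 first appears in round 3.

3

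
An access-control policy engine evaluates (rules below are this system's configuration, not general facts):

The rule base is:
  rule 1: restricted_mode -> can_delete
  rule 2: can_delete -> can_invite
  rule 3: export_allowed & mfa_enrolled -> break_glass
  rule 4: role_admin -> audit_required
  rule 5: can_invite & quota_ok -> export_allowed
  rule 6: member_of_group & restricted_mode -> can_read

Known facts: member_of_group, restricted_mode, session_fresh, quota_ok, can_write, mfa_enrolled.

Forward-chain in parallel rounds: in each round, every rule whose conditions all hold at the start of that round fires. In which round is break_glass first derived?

Round 1: rule 1 [restricted_mode -> can_delete]; rule 6 [member_of_group & restricted_mode -> can_read]. New: can_delete, can_read.
Round 2: rule 2 [can_delete -> can_invite]. New: can_invite.
Round 3: rule 5 [can_invite & quota_ok -> export_allowed]. New: export_allowed.
Round 4: rule 3 [export_allowed & mfa_enrolled -> break_glass]. New: break_glass.
break_glass first appears in round 4.

4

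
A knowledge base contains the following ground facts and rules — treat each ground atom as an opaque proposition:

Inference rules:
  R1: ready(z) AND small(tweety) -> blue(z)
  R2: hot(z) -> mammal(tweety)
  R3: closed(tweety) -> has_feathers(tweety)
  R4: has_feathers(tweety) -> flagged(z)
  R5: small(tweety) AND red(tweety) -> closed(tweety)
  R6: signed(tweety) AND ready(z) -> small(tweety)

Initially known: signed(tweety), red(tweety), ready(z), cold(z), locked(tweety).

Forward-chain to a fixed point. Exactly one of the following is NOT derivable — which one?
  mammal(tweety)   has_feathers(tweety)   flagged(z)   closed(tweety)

Round 1 — R6, derive small(tweety).
Round 2 — R1, R5, derive blue(z), closed(tweety).
Round 3 — R3, derive has_feathers(tweety).
Round 4 — R4, derive flagged(z).
Derived: flagged(z) (round 4), has_feathers(tweety) (round 3), closed(tweety) (round 2). mammal(tweety) never appears in any round.

mammal(tweety)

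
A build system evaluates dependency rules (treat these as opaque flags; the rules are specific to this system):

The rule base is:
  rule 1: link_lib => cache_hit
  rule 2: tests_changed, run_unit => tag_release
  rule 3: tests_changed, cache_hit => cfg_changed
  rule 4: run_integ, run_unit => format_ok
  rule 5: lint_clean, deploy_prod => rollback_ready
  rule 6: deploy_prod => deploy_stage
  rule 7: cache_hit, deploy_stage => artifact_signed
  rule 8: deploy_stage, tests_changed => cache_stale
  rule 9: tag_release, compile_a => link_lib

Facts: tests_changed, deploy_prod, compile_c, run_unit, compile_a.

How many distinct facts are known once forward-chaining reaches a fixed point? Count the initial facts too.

12

[1] rule 2 [tests_changed, run_unit => tag_release]; rule 6 [deploy_prod => deploy_stage]. ⇒ new: tag_release, deploy_stage.
[2] rule 8 [deploy_stage, tests_changed => cache_stale]; rule 9 [tag_release, compile_a => link_lib]. ⇒ new: cache_stale, link_lib.
[3] rule 1 [link_lib => cache_hit]. ⇒ new: cache_hit.
[4] rule 3 [tests_changed, cache_hit => cfg_changed]; rule 7 [cache_hit, deploy_stage => artifact_signed]. ⇒ new: cfg_changed, artifact_signed.
Closure: {artifact_signed, cache_hit, cache_stale, cfg_changed, compile_a, compile_c, deploy_prod, deploy_stage, link_lib, run_unit, tag_release, tests_changed} — 12 facts.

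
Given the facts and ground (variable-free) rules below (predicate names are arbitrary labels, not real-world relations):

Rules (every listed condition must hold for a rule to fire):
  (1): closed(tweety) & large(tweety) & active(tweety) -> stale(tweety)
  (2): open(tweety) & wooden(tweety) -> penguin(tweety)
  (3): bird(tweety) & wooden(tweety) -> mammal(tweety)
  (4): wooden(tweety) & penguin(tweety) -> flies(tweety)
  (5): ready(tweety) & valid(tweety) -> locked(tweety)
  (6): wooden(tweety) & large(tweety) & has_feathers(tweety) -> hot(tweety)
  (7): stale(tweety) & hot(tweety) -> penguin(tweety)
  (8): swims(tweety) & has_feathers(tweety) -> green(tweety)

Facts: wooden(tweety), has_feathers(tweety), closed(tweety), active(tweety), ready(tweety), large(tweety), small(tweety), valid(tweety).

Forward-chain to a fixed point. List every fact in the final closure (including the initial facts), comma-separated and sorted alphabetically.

Round 1: (1) [closed(tweety) & large(tweety) & active(tweety) -> stale(tweety)]; (5) [ready(tweety) & valid(tweety) -> locked(tweety)]; (6) [wooden(tweety) & large(tweety) & has_feathers(tweety) -> hot(tweety)]. New: stale(tweety), locked(tweety), hot(tweety).
Round 2: (7) [stale(tweety) & hot(tweety) -> penguin(tweety)]. New: penguin(tweety).
Round 3: (4) [wooden(tweety) & penguin(tweety) -> flies(tweety)]. New: flies(tweety).

active(tweety), closed(tweety), flies(tweety), has_feathers(tweety), hot(tweety), large(tweety), locked(tweety), penguin(tweety), ready(tweety), small(tweety), stale(tweety), valid(tweety), wooden(tweety)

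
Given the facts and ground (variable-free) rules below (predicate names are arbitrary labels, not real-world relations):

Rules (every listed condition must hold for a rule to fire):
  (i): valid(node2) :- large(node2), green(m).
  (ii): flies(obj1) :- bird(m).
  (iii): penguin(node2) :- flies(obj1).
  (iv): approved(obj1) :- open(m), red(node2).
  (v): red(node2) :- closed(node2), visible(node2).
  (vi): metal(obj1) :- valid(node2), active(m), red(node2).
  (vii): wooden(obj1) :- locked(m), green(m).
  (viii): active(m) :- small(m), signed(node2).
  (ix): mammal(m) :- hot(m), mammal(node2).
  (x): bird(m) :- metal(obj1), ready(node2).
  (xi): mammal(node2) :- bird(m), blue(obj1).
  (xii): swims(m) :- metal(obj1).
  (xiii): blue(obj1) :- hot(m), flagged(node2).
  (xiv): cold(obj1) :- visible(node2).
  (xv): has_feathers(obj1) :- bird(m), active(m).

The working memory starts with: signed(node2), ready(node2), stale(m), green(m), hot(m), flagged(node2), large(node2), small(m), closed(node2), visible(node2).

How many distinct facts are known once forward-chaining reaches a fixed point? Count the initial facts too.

Round 1: (i) [valid(node2) :- large(node2), green(m).]; (v) [red(node2) :- closed(node2), visible(node2).]; (viii) [active(m) :- small(m), signed(node2).]; (xiii) [blue(obj1) :- hot(m), flagged(node2).]; (xiv) [cold(obj1) :- visible(node2).]. New: valid(node2), red(node2), active(m), blue(obj1), cold(obj1).
Round 2: (vi) [metal(obj1) :- valid(node2), active(m), red(node2).]. New: metal(obj1).
Round 3: (x) [bird(m) :- metal(obj1), ready(node2).]; (xii) [swims(m) :- metal(obj1).]. New: bird(m), swims(m).
Round 4: (ii) [flies(obj1) :- bird(m).]; (xi) [mammal(node2) :- bird(m), blue(obj1).]; (xv) [has_feathers(obj1) :- bird(m), active(m).]. New: flies(obj1), mammal(node2), has_feathers(obj1).
Round 5: (iii) [penguin(node2) :- flies(obj1).]; (ix) [mammal(m) :- hot(m), mammal(node2).]. New: penguin(node2), mammal(m).
Closure: {active(m), bird(m), blue(obj1), closed(node2), cold(obj1), flagged(node2), flies(obj1), green(m), has_feathers(obj1), hot(m), large(node2), mammal(m), mammal(node2), metal(obj1), penguin(node2), ready(node2), red(node2), signed(node2), small(m), stale(m), swims(m), valid(node2), visible(node2)} — 23 facts.

23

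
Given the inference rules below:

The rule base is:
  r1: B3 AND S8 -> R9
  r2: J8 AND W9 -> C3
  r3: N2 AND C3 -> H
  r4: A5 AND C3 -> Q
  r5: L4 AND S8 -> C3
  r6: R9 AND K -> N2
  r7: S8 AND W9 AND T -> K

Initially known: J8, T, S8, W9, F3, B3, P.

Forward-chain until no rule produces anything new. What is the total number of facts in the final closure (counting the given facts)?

12

Round 1 fires r1, r2, r7, giving R9, C3, K.
Round 2 fires r6, giving N2.
Round 3 fires r3, giving H.
Closure: {B3, C3, F3, H, J8, K, N2, P, R9, S8, T, W9} — 12 facts.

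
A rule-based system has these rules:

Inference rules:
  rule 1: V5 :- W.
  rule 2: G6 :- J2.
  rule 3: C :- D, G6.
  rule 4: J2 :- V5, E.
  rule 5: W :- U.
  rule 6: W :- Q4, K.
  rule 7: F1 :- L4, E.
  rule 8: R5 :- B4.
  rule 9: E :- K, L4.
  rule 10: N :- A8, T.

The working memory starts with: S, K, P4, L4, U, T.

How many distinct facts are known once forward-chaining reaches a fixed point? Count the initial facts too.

12

Round 1 — rule 5, rule 9, derive W, E.
Round 2 — rule 1, rule 7, derive V5, F1.
Round 3 — rule 4, derive J2.
Round 4 — rule 2, derive G6.
Closure: {E, F1, G6, J2, K, L4, P4, S, T, U, V5, W} — 12 facts.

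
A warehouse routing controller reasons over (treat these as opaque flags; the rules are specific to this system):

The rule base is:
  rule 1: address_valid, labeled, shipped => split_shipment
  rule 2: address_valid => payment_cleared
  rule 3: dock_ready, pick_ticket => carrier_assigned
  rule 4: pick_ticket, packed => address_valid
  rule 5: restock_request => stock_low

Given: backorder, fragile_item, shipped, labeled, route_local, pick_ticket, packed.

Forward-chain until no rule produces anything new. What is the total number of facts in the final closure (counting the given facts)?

10

[1] rule 4 [pick_ticket, packed => address_valid]. ⇒ new: address_valid.
[2] rule 1 [address_valid, labeled, shipped => split_shipment]; rule 2 [address_valid => payment_cleared]. ⇒ new: split_shipment, payment_cleared.
Closure: {address_valid, backorder, fragile_item, labeled, packed, payment_cleared, pick_ticket, route_local, shipped, split_shipment} — 10 facts.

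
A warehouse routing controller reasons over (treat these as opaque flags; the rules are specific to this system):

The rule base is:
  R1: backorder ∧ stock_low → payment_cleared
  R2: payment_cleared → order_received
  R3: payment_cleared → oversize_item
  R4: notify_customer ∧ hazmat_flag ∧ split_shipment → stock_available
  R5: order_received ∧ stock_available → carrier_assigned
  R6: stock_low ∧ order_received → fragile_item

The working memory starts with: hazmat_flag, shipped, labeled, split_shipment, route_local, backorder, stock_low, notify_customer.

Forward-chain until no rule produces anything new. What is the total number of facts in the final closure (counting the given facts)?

14

[1] R1 [backorder ∧ stock_low → payment_cleared]; R4 [notify_customer ∧ hazmat_flag ∧ split_shipment → stock_available]. ⇒ new: payment_cleared, stock_available.
[2] R2 [payment_cleared → order_received]; R3 [payment_cleared → oversize_item]. ⇒ new: order_received, oversize_item.
[3] R5 [order_received ∧ stock_available → carrier_assigned]; R6 [stock_low ∧ order_received → fragile_item]. ⇒ new: carrier_assigned, fragile_item.
Closure: {backorder, carrier_assigned, fragile_item, hazmat_flag, labeled, notify_customer, order_received, oversize_item, payment_cleared, route_local, shipped, split_shipment, stock_available, stock_low} — 14 facts.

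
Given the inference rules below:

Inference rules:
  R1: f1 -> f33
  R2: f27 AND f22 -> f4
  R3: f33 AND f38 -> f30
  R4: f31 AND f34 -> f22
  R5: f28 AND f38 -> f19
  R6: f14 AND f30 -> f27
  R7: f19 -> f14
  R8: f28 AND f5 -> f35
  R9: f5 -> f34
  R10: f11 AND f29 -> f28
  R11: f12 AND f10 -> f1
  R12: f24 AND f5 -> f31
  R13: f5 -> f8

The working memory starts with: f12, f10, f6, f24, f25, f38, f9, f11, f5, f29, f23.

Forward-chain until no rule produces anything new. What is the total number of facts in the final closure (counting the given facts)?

24

Round 1 — R9, R10, R11, R12, R13, derive f34, f28, f1, f31, f8.
Round 2 — R1, R4, R5, R8, derive f33, f22, f19, f35.
Round 3 — R3, R7, derive f30, f14.
Round 4 — R6, derive f27.
Round 5 — R2, derive f4.
Closure: {f1, f10, f11, f12, f14, f19, f22, f23, f24, f25, f27, f28, f29, f30, f31, f33, f34, f35, f38, f4, f5, f6, f8, f9} — 24 facts.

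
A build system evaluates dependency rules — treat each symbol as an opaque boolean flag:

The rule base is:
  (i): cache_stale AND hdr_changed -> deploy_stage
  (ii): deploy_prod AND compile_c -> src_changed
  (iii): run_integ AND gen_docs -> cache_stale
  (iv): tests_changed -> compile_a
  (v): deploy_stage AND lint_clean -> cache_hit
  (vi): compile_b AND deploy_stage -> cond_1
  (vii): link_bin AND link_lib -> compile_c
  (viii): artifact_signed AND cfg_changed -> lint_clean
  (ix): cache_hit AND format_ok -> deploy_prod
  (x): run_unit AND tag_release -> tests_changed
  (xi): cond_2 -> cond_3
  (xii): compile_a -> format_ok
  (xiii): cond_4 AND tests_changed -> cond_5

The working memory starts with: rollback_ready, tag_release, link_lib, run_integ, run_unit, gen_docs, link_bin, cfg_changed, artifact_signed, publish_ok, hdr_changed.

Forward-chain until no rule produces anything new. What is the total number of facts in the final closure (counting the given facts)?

21

Round 1 fires (iii), (vii), (viii), (x), giving cache_stale, compile_c, lint_clean, tests_changed.
Round 2 fires (i), (iv), giving deploy_stage, compile_a.
Round 3 fires (v), (xii), giving cache_hit, format_ok.
Round 4 fires (ix), giving deploy_prod.
Round 5 fires (ii), giving src_changed.
Closure: {artifact_signed, cache_hit, cache_stale, cfg_changed, compile_a, compile_c, deploy_prod, deploy_stage, format_ok, gen_docs, hdr_changed, link_bin, link_lib, lint_clean, publish_ok, rollback_ready, run_integ, run_unit, src_changed, tag_release, tests_changed} — 21 facts.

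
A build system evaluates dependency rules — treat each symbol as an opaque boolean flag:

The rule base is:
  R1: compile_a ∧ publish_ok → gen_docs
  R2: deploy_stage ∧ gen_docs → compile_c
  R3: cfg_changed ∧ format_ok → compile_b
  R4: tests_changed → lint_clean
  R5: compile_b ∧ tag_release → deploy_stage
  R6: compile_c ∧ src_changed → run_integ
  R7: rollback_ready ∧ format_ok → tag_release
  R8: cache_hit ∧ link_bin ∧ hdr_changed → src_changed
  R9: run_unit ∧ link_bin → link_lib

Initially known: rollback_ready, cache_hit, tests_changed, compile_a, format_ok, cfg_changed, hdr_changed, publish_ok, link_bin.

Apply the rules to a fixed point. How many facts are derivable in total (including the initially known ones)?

17

Round 1: R1 [compile_a ∧ publish_ok → gen_docs]; R3 [cfg_changed ∧ format_ok → compile_b]; R4 [tests_changed → lint_clean]; R7 [rollback_ready ∧ format_ok → tag_release]; R8 [cache_hit ∧ link_bin ∧ hdr_changed → src_changed]. New: gen_docs, compile_b, lint_clean, tag_release, src_changed.
Round 2: R5 [compile_b ∧ tag_release → deploy_stage]. New: deploy_stage.
Round 3: R2 [deploy_stage ∧ gen_docs → compile_c]. New: compile_c.
Round 4: R6 [compile_c ∧ src_changed → run_integ]. New: run_integ.
Closure: {cache_hit, cfg_changed, compile_a, compile_b, compile_c, deploy_stage, format_ok, gen_docs, hdr_changed, link_bin, lint_clean, publish_ok, rollback_ready, run_integ, src_changed, tag_release, tests_changed} — 17 facts.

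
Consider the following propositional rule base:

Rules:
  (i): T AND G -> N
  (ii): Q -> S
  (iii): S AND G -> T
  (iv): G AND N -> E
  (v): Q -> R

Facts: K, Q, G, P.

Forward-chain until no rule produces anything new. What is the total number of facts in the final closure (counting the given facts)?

Round 1: (ii) [Q -> S]; (v) [Q -> R]. New: S, R.
Round 2: (iii) [S AND G -> T]. New: T.
Round 3: (i) [T AND G -> N]. New: N.
Round 4: (iv) [G AND N -> E]. New: E.
Closure: {E, G, K, N, P, Q, R, S, T} — 9 facts.

9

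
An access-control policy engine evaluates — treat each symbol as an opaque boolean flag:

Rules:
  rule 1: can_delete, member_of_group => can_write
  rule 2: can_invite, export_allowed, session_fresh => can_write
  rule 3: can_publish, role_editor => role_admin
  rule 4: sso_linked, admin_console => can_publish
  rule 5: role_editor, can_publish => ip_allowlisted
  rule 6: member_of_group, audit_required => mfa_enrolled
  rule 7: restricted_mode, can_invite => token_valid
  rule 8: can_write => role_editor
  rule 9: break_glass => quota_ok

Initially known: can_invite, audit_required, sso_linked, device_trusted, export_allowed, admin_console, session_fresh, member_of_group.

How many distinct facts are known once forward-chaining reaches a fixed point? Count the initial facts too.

Round 1 — rule 2, rule 4, rule 6, derive can_write, can_publish, mfa_enrolled.
Round 2 — rule 8, derive role_editor.
Round 3 — rule 3, rule 5, derive role_admin, ip_allowlisted.
Closure: {admin_console, audit_required, can_invite, can_publish, can_write, device_trusted, export_allowed, ip_allowlisted, member_of_group, mfa_enrolled, role_admin, role_editor, session_fresh, sso_linked} — 14 facts.

14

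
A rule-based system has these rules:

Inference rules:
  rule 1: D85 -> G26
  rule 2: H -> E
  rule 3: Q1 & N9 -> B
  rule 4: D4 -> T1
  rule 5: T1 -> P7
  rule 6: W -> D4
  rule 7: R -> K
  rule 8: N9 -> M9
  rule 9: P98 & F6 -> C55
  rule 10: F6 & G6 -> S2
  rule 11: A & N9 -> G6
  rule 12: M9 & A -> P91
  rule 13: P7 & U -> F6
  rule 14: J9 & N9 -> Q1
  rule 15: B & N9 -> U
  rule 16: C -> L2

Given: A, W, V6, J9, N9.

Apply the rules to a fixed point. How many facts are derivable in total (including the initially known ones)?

Round 1 — rule 6, rule 8, rule 11, rule 14, derive D4, M9, G6, Q1.
Round 2 — rule 3, rule 4, rule 12, derive B, T1, P91.
Round 3 — rule 5, rule 15, derive P7, U.
Round 4 — rule 13, derive F6.
Round 5 — rule 10, derive S2.
Closure: {A, B, D4, F6, G6, J9, M9, N9, P7, P91, Q1, S2, T1, U, V6, W} — 16 facts.

16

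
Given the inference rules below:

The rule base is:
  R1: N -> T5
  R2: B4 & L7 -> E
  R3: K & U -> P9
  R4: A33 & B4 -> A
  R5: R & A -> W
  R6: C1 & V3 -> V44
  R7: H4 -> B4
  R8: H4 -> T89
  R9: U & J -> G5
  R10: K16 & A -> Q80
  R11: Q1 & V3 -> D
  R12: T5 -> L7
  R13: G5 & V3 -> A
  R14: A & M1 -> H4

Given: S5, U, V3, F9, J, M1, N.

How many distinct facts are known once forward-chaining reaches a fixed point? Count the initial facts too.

15

[1] R1 [N -> T5]; R9 [U & J -> G5]. ⇒ new: T5, G5.
[2] R12 [T5 -> L7]; R13 [G5 & V3 -> A]. ⇒ new: L7, A.
[3] R14 [A & M1 -> H4]. ⇒ new: H4.
[4] R7 [H4 -> B4]; R8 [H4 -> T89]. ⇒ new: B4, T89.
[5] R2 [B4 & L7 -> E]. ⇒ new: E.
Closure: {A, B4, E, F9, G5, H4, J, L7, M1, N, S5, T5, T89, U, V3} — 15 facts.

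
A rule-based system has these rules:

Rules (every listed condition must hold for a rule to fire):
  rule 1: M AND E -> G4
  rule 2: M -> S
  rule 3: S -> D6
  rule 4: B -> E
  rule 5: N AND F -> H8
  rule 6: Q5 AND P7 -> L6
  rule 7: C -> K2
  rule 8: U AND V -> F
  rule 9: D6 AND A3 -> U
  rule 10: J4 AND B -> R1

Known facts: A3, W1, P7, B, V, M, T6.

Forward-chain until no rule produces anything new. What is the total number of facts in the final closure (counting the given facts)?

13

Round 1 fires rule 2, rule 4, giving S, E.
Round 2 fires rule 1, rule 3, giving G4, D6.
Round 3 fires rule 9, giving U.
Round 4 fires rule 8, giving F.
Closure: {A3, B, D6, E, F, G4, M, P7, S, T6, U, V, W1} — 13 facts.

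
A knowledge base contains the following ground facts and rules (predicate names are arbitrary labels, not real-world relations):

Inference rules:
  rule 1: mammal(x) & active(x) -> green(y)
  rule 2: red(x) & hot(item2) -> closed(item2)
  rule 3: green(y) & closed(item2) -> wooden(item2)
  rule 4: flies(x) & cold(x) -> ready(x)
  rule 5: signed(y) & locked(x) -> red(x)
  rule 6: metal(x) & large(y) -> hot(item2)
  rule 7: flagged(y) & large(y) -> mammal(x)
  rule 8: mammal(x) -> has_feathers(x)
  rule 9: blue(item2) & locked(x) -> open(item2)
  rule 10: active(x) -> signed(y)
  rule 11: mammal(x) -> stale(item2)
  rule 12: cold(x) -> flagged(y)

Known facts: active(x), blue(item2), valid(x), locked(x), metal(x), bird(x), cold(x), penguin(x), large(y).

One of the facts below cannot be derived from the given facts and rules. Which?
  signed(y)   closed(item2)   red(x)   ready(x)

ready(x)

[1] rule 6 [metal(x) & large(y) -> hot(item2)]; rule 9 [blue(item2) & locked(x) -> open(item2)]; rule 10 [active(x) -> signed(y)]; rule 12 [cold(x) -> flagged(y)]. ⇒ new: hot(item2), open(item2), signed(y), flagged(y).
[2] rule 5 [signed(y) & locked(x) -> red(x)]; rule 7 [flagged(y) & large(y) -> mammal(x)]. ⇒ new: red(x), mammal(x).
[3] rule 1 [mammal(x) & active(x) -> green(y)]; rule 2 [red(x) & hot(item2) -> closed(item2)]; rule 8 [mammal(x) -> has_feathers(x)]; rule 11 [mammal(x) -> stale(item2)]. ⇒ new: green(y), closed(item2), has_feathers(x), stale(item2).
[4] rule 3 [green(y) & closed(item2) -> wooden(item2)]. ⇒ new: wooden(item2).
Derived: signed(y) (round 1), closed(item2) (round 3), red(x) (round 2). ready(x) never appears in any round.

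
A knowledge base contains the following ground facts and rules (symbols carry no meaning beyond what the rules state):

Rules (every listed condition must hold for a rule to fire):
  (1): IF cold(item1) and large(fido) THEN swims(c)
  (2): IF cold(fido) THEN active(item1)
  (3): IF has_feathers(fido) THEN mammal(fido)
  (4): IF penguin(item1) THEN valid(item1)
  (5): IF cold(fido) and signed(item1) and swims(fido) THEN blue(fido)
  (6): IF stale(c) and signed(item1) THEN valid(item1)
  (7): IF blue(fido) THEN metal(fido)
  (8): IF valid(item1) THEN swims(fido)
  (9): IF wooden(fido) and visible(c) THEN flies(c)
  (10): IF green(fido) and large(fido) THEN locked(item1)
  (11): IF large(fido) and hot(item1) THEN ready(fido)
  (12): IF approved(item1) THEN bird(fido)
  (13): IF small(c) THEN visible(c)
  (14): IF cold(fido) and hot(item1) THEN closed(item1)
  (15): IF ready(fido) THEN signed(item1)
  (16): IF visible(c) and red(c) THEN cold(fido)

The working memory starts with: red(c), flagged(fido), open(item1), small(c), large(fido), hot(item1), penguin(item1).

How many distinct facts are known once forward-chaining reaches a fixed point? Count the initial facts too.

Round 1: (4) [IF penguin(item1) THEN valid(item1)]; (11) [IF large(fido) and hot(item1) THEN ready(fido)]; (13) [IF small(c) THEN visible(c)]. Adds valid(item1), ready(fido), visible(c).
Round 2: (8) [IF valid(item1) THEN swims(fido)]; (15) [IF ready(fido) THEN signed(item1)]; (16) [IF visible(c) and red(c) THEN cold(fido)]. Adds swims(fido), signed(item1), cold(fido).
Round 3: (2) [IF cold(fido) THEN active(item1)]; (5) [IF cold(fido) and signed(item1) and swims(fido) THEN blue(fido)]; (14) [IF cold(fido) and hot(item1) THEN closed(item1)]. Adds active(item1), blue(fido), closed(item1).
Round 4: (7) [IF blue(fido) THEN metal(fido)]. Adds metal(fido).
Closure: {active(item1), blue(fido), closed(item1), cold(fido), flagged(fido), hot(item1), large(fido), metal(fido), open(item1), penguin(item1), ready(fido), red(c), signed(item1), small(c), swims(fido), valid(item1), visible(c)} — 17 facts.

17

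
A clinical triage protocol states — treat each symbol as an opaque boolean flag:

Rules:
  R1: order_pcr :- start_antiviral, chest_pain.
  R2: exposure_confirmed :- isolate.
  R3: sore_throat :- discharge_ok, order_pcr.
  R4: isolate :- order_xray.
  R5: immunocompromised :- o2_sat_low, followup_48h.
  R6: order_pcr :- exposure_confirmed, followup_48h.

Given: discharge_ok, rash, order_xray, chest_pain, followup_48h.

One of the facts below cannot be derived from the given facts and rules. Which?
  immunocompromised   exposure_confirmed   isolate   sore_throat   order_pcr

[1] R4 [isolate :- order_xray.]. ⇒ new: isolate.
[2] R2 [exposure_confirmed :- isolate.]. ⇒ new: exposure_confirmed.
[3] R6 [order_pcr :- exposure_confirmed, followup_48h.]. ⇒ new: order_pcr.
[4] R3 [sore_throat :- discharge_ok, order_pcr.]. ⇒ new: sore_throat.
Derived: exposure_confirmed (round 2), sore_throat (round 4), isolate (round 1), order_pcr (round 3). immunocompromised never appears in any round.

immunocompromised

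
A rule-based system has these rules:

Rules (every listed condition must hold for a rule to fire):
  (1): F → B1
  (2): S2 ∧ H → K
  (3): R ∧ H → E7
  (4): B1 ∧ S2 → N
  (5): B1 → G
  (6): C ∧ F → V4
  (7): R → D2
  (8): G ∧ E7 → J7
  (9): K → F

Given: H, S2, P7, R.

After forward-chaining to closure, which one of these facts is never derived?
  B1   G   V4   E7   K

[1] (2) [S2 ∧ H → K]; (3) [R ∧ H → E7]; (7) [R → D2]. ⇒ new: K, E7, D2.
[2] (9) [K → F]. ⇒ new: F.
[3] (1) [F → B1]. ⇒ new: B1.
[4] (4) [B1 ∧ S2 → N]; (5) [B1 → G]. ⇒ new: N, G.
[5] (8) [G ∧ E7 → J7]. ⇒ new: J7.
Derived: K (round 1), G (round 4), E7 (round 1), B1 (round 3). V4 never appears in any round.

V4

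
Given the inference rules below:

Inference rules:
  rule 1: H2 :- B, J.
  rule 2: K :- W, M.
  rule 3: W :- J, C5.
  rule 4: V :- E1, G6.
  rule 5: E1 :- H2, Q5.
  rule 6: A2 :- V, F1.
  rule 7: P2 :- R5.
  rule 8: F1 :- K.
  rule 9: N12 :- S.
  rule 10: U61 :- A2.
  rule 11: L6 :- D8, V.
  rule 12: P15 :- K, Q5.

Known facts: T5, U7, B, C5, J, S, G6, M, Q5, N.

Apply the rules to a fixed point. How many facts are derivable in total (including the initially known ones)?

Round 1: rule 1 [H2 :- B, J.]; rule 3 [W :- J, C5.]; rule 9 [N12 :- S.]. New: H2, W, N12.
Round 2: rule 2 [K :- W, M.]; rule 5 [E1 :- H2, Q5.]. New: K, E1.
Round 3: rule 4 [V :- E1, G6.]; rule 8 [F1 :- K.]; rule 12 [P15 :- K, Q5.]. New: V, F1, P15.
Round 4: rule 6 [A2 :- V, F1.]. New: A2.
Round 5: rule 10 [U61 :- A2.]. New: U61.
Closure: {A2, B, C5, E1, F1, G6, H2, J, K, M, N, N12, P15, Q5, S, T5, U61, U7, V, W} — 20 facts.

20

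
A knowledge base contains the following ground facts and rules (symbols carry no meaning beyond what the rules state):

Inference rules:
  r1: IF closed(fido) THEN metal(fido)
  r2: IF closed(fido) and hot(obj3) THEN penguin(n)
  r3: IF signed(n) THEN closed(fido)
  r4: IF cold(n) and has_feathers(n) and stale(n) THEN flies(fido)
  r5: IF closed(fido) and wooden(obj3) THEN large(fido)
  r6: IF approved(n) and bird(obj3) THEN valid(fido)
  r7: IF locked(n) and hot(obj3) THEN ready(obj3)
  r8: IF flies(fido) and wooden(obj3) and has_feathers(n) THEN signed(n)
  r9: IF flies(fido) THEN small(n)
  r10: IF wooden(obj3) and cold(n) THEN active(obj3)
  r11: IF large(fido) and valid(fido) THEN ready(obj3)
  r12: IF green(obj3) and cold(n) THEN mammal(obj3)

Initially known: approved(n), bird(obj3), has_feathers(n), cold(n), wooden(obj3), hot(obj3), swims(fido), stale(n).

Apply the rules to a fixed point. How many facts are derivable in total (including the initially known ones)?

Round 1: r4 [IF cold(n) and has_feathers(n) and stale(n) THEN flies(fido)]; r6 [IF approved(n) and bird(obj3) THEN valid(fido)]; r10 [IF wooden(obj3) and cold(n) THEN active(obj3)]. Adds flies(fido), valid(fido), active(obj3).
Round 2: r8 [IF flies(fido) and wooden(obj3) and has_feathers(n) THEN signed(n)]; r9 [IF flies(fido) THEN small(n)]. Adds signed(n), small(n).
Round 3: r3 [IF signed(n) THEN closed(fido)]. Adds closed(fido).
Round 4: r1 [IF closed(fido) THEN metal(fido)]; r2 [IF closed(fido) and hot(obj3) THEN penguin(n)]; r5 [IF closed(fido) and wooden(obj3) THEN large(fido)]. Adds metal(fido), penguin(n), large(fido).
Round 5: r11 [IF large(fido) and valid(fido) THEN ready(obj3)]. Adds ready(obj3).
Closure: {active(obj3), approved(n), bird(obj3), closed(fido), cold(n), flies(fido), has_feathers(n), hot(obj3), large(fido), metal(fido), penguin(n), ready(obj3), signed(n), small(n), stale(n), swims(fido), valid(fido), wooden(obj3)} — 18 facts.

18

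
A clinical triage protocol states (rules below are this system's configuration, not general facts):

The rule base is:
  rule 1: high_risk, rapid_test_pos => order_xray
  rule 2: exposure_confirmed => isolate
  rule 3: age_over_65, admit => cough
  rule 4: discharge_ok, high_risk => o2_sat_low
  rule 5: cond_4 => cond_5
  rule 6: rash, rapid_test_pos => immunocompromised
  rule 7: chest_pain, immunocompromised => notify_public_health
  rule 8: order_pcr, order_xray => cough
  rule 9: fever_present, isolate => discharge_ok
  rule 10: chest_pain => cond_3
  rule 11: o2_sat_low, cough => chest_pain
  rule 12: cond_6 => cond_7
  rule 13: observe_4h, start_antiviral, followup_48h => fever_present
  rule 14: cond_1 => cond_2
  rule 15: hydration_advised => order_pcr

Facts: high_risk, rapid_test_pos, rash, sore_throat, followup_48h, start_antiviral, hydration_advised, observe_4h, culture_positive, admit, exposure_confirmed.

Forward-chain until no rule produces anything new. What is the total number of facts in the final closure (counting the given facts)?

Round 1 fires rule 1, rule 2, rule 6, rule 13, rule 15, giving order_xray, isolate, immunocompromised, fever_present, order_pcr.
Round 2 fires rule 8, rule 9, giving cough, discharge_ok.
Round 3 fires rule 4, giving o2_sat_low.
Round 4 fires rule 11, giving chest_pain.
Round 5 fires rule 7, rule 10, giving notify_public_health, cond_3.
Closure: {admit, chest_pain, cond_3, cough, culture_positive, discharge_ok, exposure_confirmed, fever_present, followup_48h, high_risk, hydration_advised, immunocompromised, isolate, notify_public_health, o2_sat_low, observe_4h, order_pcr, order_xray, rapid_test_pos, rash, sore_throat, start_antiviral} — 22 facts.

22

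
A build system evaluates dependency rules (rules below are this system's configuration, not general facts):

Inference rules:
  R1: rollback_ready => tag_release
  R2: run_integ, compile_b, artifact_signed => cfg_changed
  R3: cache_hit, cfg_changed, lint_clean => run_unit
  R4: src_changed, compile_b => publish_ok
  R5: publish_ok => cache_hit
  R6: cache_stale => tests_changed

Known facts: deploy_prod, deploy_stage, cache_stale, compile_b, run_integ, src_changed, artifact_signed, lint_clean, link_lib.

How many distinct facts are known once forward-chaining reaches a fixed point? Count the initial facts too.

[1] R2 [run_integ, compile_b, artifact_signed => cfg_changed]; R4 [src_changed, compile_b => publish_ok]; R6 [cache_stale => tests_changed]. ⇒ new: cfg_changed, publish_ok, tests_changed.
[2] R5 [publish_ok => cache_hit]. ⇒ new: cache_hit.
[3] R3 [cache_hit, cfg_changed, lint_clean => run_unit]. ⇒ new: run_unit.
Closure: {artifact_signed, cache_hit, cache_stale, cfg_changed, compile_b, deploy_prod, deploy_stage, link_lib, lint_clean, publish_ok, run_integ, run_unit, src_changed, tests_changed} — 14 facts.

14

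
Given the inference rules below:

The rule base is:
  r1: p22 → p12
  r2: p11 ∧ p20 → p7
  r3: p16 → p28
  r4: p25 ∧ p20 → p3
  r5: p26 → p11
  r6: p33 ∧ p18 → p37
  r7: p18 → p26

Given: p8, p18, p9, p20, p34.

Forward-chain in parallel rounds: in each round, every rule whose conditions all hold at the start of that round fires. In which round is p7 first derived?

Round 1: r7 [p18 → p26]. Adds p26.
Round 2: r5 [p26 → p11]. Adds p11.
Round 3: r2 [p11 ∧ p20 → p7]. Adds p7.
p7 first appears in round 3.

3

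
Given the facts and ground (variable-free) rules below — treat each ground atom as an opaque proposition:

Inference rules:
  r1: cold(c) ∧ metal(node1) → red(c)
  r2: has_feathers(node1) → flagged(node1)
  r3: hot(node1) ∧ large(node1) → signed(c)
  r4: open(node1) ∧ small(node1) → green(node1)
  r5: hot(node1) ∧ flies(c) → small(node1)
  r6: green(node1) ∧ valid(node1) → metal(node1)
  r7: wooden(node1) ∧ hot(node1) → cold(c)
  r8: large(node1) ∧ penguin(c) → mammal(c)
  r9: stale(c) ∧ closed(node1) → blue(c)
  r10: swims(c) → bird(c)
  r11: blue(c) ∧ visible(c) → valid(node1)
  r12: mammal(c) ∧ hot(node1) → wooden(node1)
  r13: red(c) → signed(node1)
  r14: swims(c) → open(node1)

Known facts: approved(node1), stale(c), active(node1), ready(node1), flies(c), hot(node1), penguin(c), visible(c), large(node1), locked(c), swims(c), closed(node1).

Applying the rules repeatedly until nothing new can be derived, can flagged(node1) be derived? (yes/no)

no

Round 1 — r3, r5, r8, r9, r10, r14, derive signed(c), small(node1), mammal(c), blue(c), bird(c), open(node1).
Round 2 — r4, r11, r12, derive green(node1), valid(node1), wooden(node1).
Round 3 — r6, r7, derive metal(node1), cold(c).
Round 4 — r1, derive red(c).
Round 5 — r13, derive signed(node1).
Fixed point reached. flagged(node1) is concluded only by r2; r2 needs has_feathers(node1) (never derived).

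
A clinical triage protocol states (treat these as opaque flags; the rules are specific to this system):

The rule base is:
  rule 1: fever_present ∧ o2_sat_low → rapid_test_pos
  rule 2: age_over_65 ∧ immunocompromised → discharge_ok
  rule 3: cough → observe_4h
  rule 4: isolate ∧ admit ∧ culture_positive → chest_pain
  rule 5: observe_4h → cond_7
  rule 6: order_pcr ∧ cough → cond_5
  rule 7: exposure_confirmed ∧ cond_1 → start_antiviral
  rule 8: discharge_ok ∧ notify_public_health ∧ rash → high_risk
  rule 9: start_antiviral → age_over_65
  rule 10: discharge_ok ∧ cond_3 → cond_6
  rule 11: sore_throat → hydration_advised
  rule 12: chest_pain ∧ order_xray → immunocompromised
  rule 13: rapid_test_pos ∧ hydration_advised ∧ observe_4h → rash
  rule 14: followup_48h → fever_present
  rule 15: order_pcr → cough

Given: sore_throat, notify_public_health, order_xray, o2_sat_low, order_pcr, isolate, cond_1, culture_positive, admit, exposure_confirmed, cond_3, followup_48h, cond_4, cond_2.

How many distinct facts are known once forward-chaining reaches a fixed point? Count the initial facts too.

29

Round 1 fires rule 4, rule 7, rule 11, rule 14, rule 15, giving chest_pain, start_antiviral, hydration_advised, fever_present, cough.
Round 2 fires rule 1, rule 3, rule 6, rule 9, rule 12, giving rapid_test_pos, observe_4h, cond_5, age_over_65, immunocompromised.
Round 3 fires rule 2, rule 5, rule 13, giving discharge_ok, cond_7, rash.
Round 4 fires rule 8, rule 10, giving high_risk, cond_6.
Closure: {admit, age_over_65, chest_pain, cond_1, cond_2, cond_3, cond_4, cond_5, cond_6, cond_7, cough, culture_positive, discharge_ok, exposure_confirmed, fever_present, followup_48h, high_risk, hydration_advised, immunocompromised, isolate, notify_public_health, o2_sat_low, observe_4h, order_pcr, order_xray, rapid_test_pos, rash, sore_throat, start_antiviral} — 29 facts.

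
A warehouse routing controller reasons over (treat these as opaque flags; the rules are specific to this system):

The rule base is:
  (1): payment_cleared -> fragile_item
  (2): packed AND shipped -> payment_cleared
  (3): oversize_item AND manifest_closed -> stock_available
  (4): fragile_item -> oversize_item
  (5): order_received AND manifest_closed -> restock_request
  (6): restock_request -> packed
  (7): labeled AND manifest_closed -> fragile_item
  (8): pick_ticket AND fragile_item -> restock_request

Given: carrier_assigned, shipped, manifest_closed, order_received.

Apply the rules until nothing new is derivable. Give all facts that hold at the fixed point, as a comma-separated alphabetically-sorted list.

Round 1: (5) [order_received AND manifest_closed -> restock_request]. Adds restock_request.
Round 2: (6) [restock_request -> packed]. Adds packed.
Round 3: (2) [packed AND shipped -> payment_cleared]. Adds payment_cleared.
Round 4: (1) [payment_cleared -> fragile_item]. Adds fragile_item.
Round 5: (4) [fragile_item -> oversize_item]. Adds oversize_item.
Round 6: (3) [oversize_item AND manifest_closed -> stock_available]. Adds stock_available.

carrier_assigned, fragile_item, manifest_closed, order_received, oversize_item, packed, payment_cleared, restock_request, shipped, stock_available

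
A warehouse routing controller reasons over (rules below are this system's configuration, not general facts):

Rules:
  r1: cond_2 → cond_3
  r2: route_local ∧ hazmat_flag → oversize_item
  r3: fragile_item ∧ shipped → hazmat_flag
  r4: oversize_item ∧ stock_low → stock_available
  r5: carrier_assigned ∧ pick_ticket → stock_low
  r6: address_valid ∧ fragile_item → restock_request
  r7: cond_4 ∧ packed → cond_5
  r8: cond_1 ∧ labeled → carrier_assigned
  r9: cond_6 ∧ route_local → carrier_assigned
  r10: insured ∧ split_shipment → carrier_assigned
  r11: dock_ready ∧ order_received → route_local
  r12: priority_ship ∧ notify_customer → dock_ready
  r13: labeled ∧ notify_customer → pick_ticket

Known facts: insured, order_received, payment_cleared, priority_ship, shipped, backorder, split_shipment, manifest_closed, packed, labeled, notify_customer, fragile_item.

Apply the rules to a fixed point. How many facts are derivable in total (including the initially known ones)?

Round 1 fires r3, r10, r12, r13, giving hazmat_flag, carrier_assigned, dock_ready, pick_ticket.
Round 2 fires r5, r11, giving stock_low, route_local.
Round 3 fires r2, giving oversize_item.
Round 4 fires r4, giving stock_available.
Closure: {backorder, carrier_assigned, dock_ready, fragile_item, hazmat_flag, insured, labeled, manifest_closed, notify_customer, order_received, oversize_item, packed, payment_cleared, pick_ticket, priority_ship, route_local, shipped, split_shipment, stock_available, stock_low} — 20 facts.

20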